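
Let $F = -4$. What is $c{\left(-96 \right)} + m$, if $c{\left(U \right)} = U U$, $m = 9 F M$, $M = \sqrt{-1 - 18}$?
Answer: $9216 - 36 i \sqrt{19} \approx 9216.0 - 156.92 i$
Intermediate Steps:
$M = i \sqrt{19}$ ($M = \sqrt{-19} = i \sqrt{19} \approx 4.3589 i$)
$m = - 36 i \sqrt{19}$ ($m = 9 \left(-4\right) i \sqrt{19} = - 36 i \sqrt{19} \approx - 156.92 i$)
$c{\left(U \right)} = U^{2}$
$c{\left(-96 \right)} + m = \left(-96\right)^{2} - 36 i \sqrt{19} = 9216 - 36 i \sqrt{19}$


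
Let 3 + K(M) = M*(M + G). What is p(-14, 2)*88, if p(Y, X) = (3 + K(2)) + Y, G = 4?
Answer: -176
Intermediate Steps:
K(M) = -3 + M*(4 + M) (K(M) = -3 + M*(M + 4) = -3 + M*(4 + M))
p(Y, X) = 12 + Y (p(Y, X) = (3 + (-3 + 2² + 4*2)) + Y = (3 + (-3 + 4 + 8)) + Y = (3 + 9) + Y = 12 + Y)
p(-14, 2)*88 = (12 - 14)*88 = -2*88 = -176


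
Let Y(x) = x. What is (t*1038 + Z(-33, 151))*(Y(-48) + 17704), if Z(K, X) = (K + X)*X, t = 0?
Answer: 314594608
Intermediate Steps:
Z(K, X) = X*(K + X)
(t*1038 + Z(-33, 151))*(Y(-48) + 17704) = (0*1038 + 151*(-33 + 151))*(-48 + 17704) = (0 + 151*118)*17656 = (0 + 17818)*17656 = 17818*17656 = 314594608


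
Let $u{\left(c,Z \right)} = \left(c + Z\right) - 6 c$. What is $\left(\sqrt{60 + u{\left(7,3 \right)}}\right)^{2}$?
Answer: $28$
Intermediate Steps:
$u{\left(c,Z \right)} = Z - 5 c$ ($u{\left(c,Z \right)} = \left(Z + c\right) - 6 c = Z - 5 c$)
$\left(\sqrt{60 + u{\left(7,3 \right)}}\right)^{2} = \left(\sqrt{60 + \left(3 - 35\right)}\right)^{2} = \left(\sqrt{60 - 32}\right)^{2} = \left(\sqrt{28}\right)^{2} = \left(2 \sqrt{7}\right)^{2} = 28$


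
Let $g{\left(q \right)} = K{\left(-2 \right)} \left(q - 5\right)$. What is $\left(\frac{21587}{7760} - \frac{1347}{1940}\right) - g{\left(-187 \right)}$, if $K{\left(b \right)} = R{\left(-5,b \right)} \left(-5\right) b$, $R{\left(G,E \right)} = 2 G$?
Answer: $- \frac{1535833}{80} \approx -19198.0$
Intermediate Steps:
$K{\left(b \right)} = 50 b$ ($K{\left(b \right)} = 2 \left(-5\right) \left(-5\right) b = \left(-10\right) \left(-5\right) b = 50 b$)
$g{\left(q \right)} = 500 - 100 q$ ($g{\left(q \right)} = 50 \left(-2\right) \left(q - 5\right) = - 100 \left(-5 + q\right) = 500 - 100 q$)
$\left(\frac{21587}{7760} - \frac{1347}{1940}\right) - g{\left(-187 \right)} = \left(\frac{21587}{7760} - \frac{1347}{1940}\right) - \left(500 - -18700\right) = \left(21587 \cdot \frac{1}{7760} - \frac{1347}{1940}\right) - \left(500 + 18700\right) = \left(\frac{21587}{7760} - \frac{1347}{1940}\right) - 19200 = \frac{167}{80} - 19200 = - \frac{1535833}{80}$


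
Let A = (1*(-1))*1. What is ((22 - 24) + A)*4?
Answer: -12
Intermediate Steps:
A = -1 (A = -1*1 = -1)
((22 - 24) + A)*4 = ((22 - 24) - 1)*4 = (-2 - 1)*4 = -3*4 = -12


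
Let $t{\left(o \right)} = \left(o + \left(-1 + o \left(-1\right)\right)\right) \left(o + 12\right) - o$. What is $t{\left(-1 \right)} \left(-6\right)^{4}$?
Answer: $-12960$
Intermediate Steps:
$t{\left(o \right)} = -12 - 2 o$ ($t{\left(o \right)} = \left(o - \left(1 + o\right)\right) \left(12 + o\right) - o = - (12 + o) - o = \left(-12 - o\right) - o = -12 - 2 o$)
$t{\left(-1 \right)} \left(-6\right)^{4} = \left(-12 - -2\right) \left(-6\right)^{4} = \left(-12 + 2\right) 1296 = \left(-10\right) 1296 = -12960$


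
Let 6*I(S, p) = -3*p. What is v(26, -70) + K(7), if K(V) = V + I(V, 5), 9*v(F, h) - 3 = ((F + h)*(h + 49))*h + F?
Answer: -129221/18 ≈ -7178.9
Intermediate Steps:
I(S, p) = -p/2 (I(S, p) = (-3*p)/6 = -p/2)
v(F, h) = 1/3 + F/9 + h*(49 + h)*(F + h)/9 (v(F, h) = 1/3 + (((F + h)*(h + 49))*h + F)/9 = 1/3 + (((F + h)*(49 + h))*h + F)/9 = 1/3 + (((49 + h)*(F + h))*h + F)/9 = 1/3 + (h*(49 + h)*(F + h) + F)/9 = 1/3 + (F + h*(49 + h)*(F + h))/9 = 1/3 + (F/9 + h*(49 + h)*(F + h)/9) = 1/3 + F/9 + h*(49 + h)*(F + h)/9)
K(V) = -5/2 + V (K(V) = V - 1/2*5 = V - 5/2 = -5/2 + V)
v(26, -70) + K(7) = (1/3 + (1/9)*26 + (1/9)*(-70)**3 + (49/9)*(-70)**2 + (1/9)*26*(-70)**2 + (49/9)*26*(-70)) + (-5/2 + 7) = (1/3 + 26/9 + (1/9)*(-343000) + (49/9)*4900 + (1/9)*26*4900 - 89180/9) + 9/2 = (1/3 + 26/9 - 343000/9 + 240100/9 + 127400/9 - 89180/9) + 9/2 = -64651/9 + 9/2 = -129221/18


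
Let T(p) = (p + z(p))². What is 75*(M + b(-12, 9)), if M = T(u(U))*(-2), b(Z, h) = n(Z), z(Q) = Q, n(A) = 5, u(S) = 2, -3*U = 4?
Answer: -2025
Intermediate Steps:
U = -4/3 (U = -⅓*4 = -4/3 ≈ -1.3333)
b(Z, h) = 5
T(p) = 4*p² (T(p) = (p + p)² = (2*p)² = 4*p²)
M = -32 (M = (4*2²)*(-2) = (4*4)*(-2) = 16*(-2) = -32)
75*(M + b(-12, 9)) = 75*(-32 + 5) = 75*(-27) = -2025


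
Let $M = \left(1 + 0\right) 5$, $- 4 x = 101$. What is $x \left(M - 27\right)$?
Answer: $\frac{1111}{2} \approx 555.5$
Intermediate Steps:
$x = - \frac{101}{4}$ ($x = \left(- \frac{1}{4}\right) 101 = - \frac{101}{4} \approx -25.25$)
$M = 5$ ($M = 1 \cdot 5 = 5$)
$x \left(M - 27\right) = - \frac{101 \left(5 - 27\right)}{4} = \left(- \frac{101}{4}\right) \left(-22\right) = \frac{1111}{2}$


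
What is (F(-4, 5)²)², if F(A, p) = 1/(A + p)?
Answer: 1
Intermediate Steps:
(F(-4, 5)²)² = ((1/(-4 + 5))²)² = ((1/1)²)² = (1²)² = 1² = 1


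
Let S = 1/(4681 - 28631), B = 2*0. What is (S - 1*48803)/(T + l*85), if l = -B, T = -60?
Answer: 389610617/479000 ≈ 813.38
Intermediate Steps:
B = 0
l = 0 (l = -1*0 = 0)
S = -1/23950 (S = 1/(-23950) = -1/23950 ≈ -4.1754e-5)
(S - 1*48803)/(T + l*85) = (-1/23950 - 1*48803)/(-60 + 0*85) = (-1/23950 - 48803)/(-60 + 0) = -1168831851/23950/(-60) = -1168831851/23950*(-1/60) = 389610617/479000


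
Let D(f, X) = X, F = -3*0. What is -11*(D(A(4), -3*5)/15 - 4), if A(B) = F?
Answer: 55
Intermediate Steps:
F = 0
A(B) = 0
-11*(D(A(4), -3*5)/15 - 4) = -11*(-3*5/15 - 4) = -11*(-15*1/15 - 4) = -11*(-1 - 4) = -11*(-5) = 55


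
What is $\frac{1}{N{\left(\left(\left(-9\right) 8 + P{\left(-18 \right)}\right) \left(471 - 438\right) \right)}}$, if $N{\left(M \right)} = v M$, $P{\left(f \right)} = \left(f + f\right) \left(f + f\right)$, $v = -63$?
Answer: $- \frac{1}{2544696} \approx -3.9297 \cdot 10^{-7}$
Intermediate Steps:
$P{\left(f \right)} = 4 f^{2}$ ($P{\left(f \right)} = 2 f 2 f = 4 f^{2}$)
$N{\left(M \right)} = - 63 M$
$\frac{1}{N{\left(\left(\left(-9\right) 8 + P{\left(-18 \right)}\right) \left(471 - 438\right) \right)}} = \frac{1}{\left(-63\right) \left(\left(-9\right) 8 + 4 \left(-18\right)^{2}\right) \left(471 - 438\right)} = \frac{1}{\left(-63\right) \left(-72 + 4 \cdot 324\right) 33} = \frac{1}{\left(-63\right) \left(-72 + 1296\right) 33} = \frac{1}{\left(-63\right) 1224 \cdot 33} = \frac{1}{\left(-63\right) 40392} = \frac{1}{-2544696} = - \frac{1}{2544696}$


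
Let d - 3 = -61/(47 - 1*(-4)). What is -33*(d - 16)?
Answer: 7964/17 ≈ 468.47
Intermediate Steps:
d = 92/51 (d = 3 - 61/(47 - 1*(-4)) = 3 - 61/(47 + 4) = 3 - 61/51 = 92/51 ≈ 1.8039)
-33*(d - 16) = -33*(92/51 - 16) = -33*(-724/51) = 7964/17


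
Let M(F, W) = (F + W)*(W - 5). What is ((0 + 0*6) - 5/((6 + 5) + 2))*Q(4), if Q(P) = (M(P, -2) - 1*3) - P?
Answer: 105/13 ≈ 8.0769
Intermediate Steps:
M(F, W) = (-5 + W)*(F + W) (M(F, W) = (F + W)*(-5 + W) = (-5 + W)*(F + W))
Q(P) = 11 - 8*P (Q(P) = (((-2)² - 5*P - 5*(-2) + P*(-2)) - 1*3) - P = ((4 - 5*P + 10 - 2*P) - 3) - P = ((14 - 7*P) - 3) - P = (11 - 7*P) - P = 11 - 8*P)
((0 + 0*6) - 5/((6 + 5) + 2))*Q(4) = ((0 + 0*6) - 5/((6 + 5) + 2))*(11 - 8*4) = ((0 + 0) - 5/(11 + 2))*(11 - 32) = (0 - 5/13)*(-21) = -5/13*(-21) = 105/13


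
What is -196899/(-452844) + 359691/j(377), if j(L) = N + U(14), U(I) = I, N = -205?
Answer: -54282101165/28831068 ≈ -1882.8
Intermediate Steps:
j(L) = -191 (j(L) = -205 + 14 = -191)
-196899/(-452844) + 359691/j(377) = -196899/(-452844) + 359691/(-191) = -196899*(-1/452844) + 359691*(-1/191) = 65633/150948 - 359691/191 = -54282101165/28831068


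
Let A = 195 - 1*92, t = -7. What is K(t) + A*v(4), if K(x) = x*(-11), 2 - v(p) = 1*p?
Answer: -129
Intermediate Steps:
v(p) = 2 - p
A = 103 (A = 195 - 92 = 103)
K(x) = -11*x
K(t) + A*v(4) = -11*(-7) + 103*(2 - 1*4) = 77 + 103*(2 - 4) = 77 + 103*(-2) = 77 - 206 = -129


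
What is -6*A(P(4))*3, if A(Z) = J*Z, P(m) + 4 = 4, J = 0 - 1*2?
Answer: 0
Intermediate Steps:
J = -2 (J = 0 - 2 = -2)
P(m) = 0 (P(m) = -4 + 4 = 0)
A(Z) = -2*Z
-6*A(P(4))*3 = -(-12)*0*3 = -6*0*3 = 0*3 = 0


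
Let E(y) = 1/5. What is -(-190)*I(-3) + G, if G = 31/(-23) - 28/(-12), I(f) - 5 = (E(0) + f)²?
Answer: 842002/345 ≈ 2440.6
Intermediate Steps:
E(y) = ⅕
I(f) = 5 + (⅕ + f)²
G = 68/69 (G = 31*(-1/23) - 28*(-1/12) = -31/23 + 7/3 = 68/69 ≈ 0.98551)
-(-190)*I(-3) + G = -(-190)*(5 + (1 + 5*(-3))²/25) + 68/69 = -(-190)*(5 + (1 - 15)²/25) + 68/69 = -(-190)*(5 + (1/25)*(-14)²) + 68/69 = -(-190)*(5 + (1/25)*196) + 68/69 = -(-190)*(5 + 196/25) + 68/69 = -(-190)*321/25 + 68/69 = -38*(-321/5) + 68/69 = 12198/5 + 68/69 = 842002/345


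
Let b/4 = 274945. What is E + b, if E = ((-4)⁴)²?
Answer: 1165316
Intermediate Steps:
E = 65536 (E = 256² = 65536)
b = 1099780 (b = 4*274945 = 1099780)
E + b = 65536 + 1099780 = 1165316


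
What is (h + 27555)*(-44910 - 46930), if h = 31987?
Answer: -5468337280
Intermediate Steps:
(h + 27555)*(-44910 - 46930) = (31987 + 27555)*(-44910 - 46930) = 59542*(-91840) = -5468337280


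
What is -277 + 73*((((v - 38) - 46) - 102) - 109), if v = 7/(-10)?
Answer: -218631/10 ≈ -21863.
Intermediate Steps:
v = -7/10 (v = 7*(-⅒) = -7/10 ≈ -0.70000)
-277 + 73*((((v - 38) - 46) - 102) - 109) = -277 + 73*((((-7/10 - 38) - 46) - 102) - 109) = -277 + 73*(((-387/10 - 46) - 102) - 109) = -277 + 73*((-847/10 - 102) - 109) = -277 + 73*(-1867/10 - 109) = -277 + 73*(-2957/10) = -277 - 215861/10 = -218631/10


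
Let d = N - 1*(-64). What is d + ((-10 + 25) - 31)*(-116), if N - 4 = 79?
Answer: 2003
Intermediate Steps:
N = 83 (N = 4 + 79 = 83)
d = 147 (d = 83 - 1*(-64) = 83 + 64 = 147)
d + ((-10 + 25) - 31)*(-116) = 147 + ((-10 + 25) - 31)*(-116) = 147 + (15 - 31)*(-116) = 147 - 16*(-116) = 147 + 1856 = 2003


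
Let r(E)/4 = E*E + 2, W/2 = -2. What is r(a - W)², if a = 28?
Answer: 16842816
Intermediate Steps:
W = -4 (W = 2*(-2) = -4)
r(E) = 8 + 4*E² (r(E) = 4*(E*E + 2) = 4*(E² + 2) = 4*(2 + E²) = 8 + 4*E²)
r(a - W)² = (8 + 4*(28 - 1*(-4))²)² = (8 + 4*(28 + 4)²)² = (8 + 4*32²)² = (8 + 4*1024)² = (8 + 4096)² = 4104² = 16842816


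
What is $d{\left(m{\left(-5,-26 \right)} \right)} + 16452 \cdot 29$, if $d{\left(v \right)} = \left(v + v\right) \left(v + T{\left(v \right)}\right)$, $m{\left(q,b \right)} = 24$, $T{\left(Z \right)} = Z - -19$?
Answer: $480324$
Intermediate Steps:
$T{\left(Z \right)} = 19 + Z$ ($T{\left(Z \right)} = Z + 19 = 19 + Z$)
$d{\left(v \right)} = 2 v \left(19 + 2 v\right)$ ($d{\left(v \right)} = \left(v + v\right) \left(v + \left(19 + v\right)\right) = 2 v \left(19 + 2 v\right)$)
$d{\left(m{\left(-5,-26 \right)} \right)} + 16452 \cdot 29 = 2 \cdot 24 \left(19 + 2 \cdot 24\right) + 16452 \cdot 29 = 2 \cdot 24 \left(19 + 48\right) + 477108 = 2 \cdot 24 \cdot 67 + 477108 = 3216 + 477108 = 480324$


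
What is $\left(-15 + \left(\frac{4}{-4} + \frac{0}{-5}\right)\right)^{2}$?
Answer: $256$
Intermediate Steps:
$\left(-15 + \left(\frac{4}{-4} + \frac{0}{-5}\right)\right)^{2} = \left(-15 + \left(4 \left(- \frac{1}{4}\right) + 0 \left(- \frac{1}{5}\right)\right)\right)^{2} = \left(-15 + \left(-1 + 0\right)\right)^{2} = \left(-15 - 1\right)^{2} = \left(-16\right)^{2} = 256$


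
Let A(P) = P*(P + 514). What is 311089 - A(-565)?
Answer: 282274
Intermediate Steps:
A(P) = P*(514 + P)
311089 - A(-565) = 311089 - (-565)*(514 - 565) = 311089 - (-565)*(-51) = 311089 - 1*28815 = 311089 - 28815 = 282274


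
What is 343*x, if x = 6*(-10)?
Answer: -20580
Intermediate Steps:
x = -60
343*x = 343*(-60) = -20580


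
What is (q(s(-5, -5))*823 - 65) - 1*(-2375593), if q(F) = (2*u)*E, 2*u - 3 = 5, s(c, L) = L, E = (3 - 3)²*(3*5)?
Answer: 2375528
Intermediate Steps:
E = 0 (E = 0²*15 = 0*15 = 0)
u = 4 (u = 3/2 + (½)*5 = 3/2 + 5/2 = 4)
q(F) = 0 (q(F) = (2*4)*0 = 8*0 = 0)
(q(s(-5, -5))*823 - 65) - 1*(-2375593) = (0*823 - 65) - 1*(-2375593) = (0 - 65) + 2375593 = -65 + 2375593 = 2375528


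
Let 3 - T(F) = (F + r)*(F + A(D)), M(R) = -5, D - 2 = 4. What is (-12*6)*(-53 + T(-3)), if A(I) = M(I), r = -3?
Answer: 7056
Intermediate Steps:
D = 6 (D = 2 + 4 = 6)
A(I) = -5
T(F) = 3 - (-5 + F)*(-3 + F) (T(F) = 3 - (F - 3)*(F - 5) = 3 - (-3 + F)*(-5 + F) = 3 - (-5 + F)*(-3 + F))
(-12*6)*(-53 + T(-3)) = (-12*6)*(-53 + (-12 - 1*(-3)² + 8*(-3))) = -72*(-53 + (-12 - 1*9 - 24)) = -72*(-53 + (-12 - 9 - 24)) = -72*(-53 - 45) = -72*(-98) = 7056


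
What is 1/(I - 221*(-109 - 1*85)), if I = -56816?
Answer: -1/13942 ≈ -7.1726e-5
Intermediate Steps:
1/(I - 221*(-109 - 1*85)) = 1/(-56816 - 221*(-109 - 1*85)) = 1/(-56816 - 221*(-109 - 85)) = 1/(-56816 - 221*(-194)) = 1/(-56816 + 42874) = 1/(-13942) = -1/13942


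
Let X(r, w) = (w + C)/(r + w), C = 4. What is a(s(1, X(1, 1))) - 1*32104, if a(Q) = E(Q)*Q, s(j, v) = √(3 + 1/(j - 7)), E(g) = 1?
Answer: -32104 + √102/6 ≈ -32102.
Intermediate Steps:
X(r, w) = (4 + w)/(r + w) (X(r, w) = (w + 4)/(r + w) = (4 + w)/(r + w))
s(j, v) = √(3 + 1/(-7 + j))
a(Q) = Q (a(Q) = 1*Q = Q)
a(s(1, X(1, 1))) - 1*32104 = √((-20 + 3*1)/(-7 + 1)) - 1*32104 = √((-20 + 3)/(-6)) - 32104 = √(-⅙*(-17)) - 32104 = √(17/6) - 32104 = √102/6 - 32104 = -32104 + √102/6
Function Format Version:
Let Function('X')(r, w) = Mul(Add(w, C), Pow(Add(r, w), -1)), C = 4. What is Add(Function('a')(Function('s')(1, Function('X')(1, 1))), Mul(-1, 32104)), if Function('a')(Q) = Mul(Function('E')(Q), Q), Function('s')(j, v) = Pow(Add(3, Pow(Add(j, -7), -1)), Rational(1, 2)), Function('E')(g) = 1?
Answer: Add(-32104, Mul(Rational(1, 6), Pow(102, Rational(1, 2)))) ≈ -32102.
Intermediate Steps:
Function('X')(r, w) = Mul(Pow(Add(r, w), -1), Add(4, w)) (Function('X')(r, w) = Mul(Add(w, 4), Pow(Add(r, w), -1)) = Mul(Add(4, w), Pow(Add(r, w), -1)) = Mul(Pow(Add(r, w), -1), Add(4, w)))
Function('s')(j, v) = Pow(Add(3, Pow(Add(-7, j), -1)), Rational(1, 2))
Function('a')(Q) = Q (Function('a')(Q) = Mul(1, Q) = Q)
Add(Function('a')(Function('s')(1, Function('X')(1, 1))), Mul(-1, 32104)) = Add(Pow(Mul(Pow(Add(-7, 1), -1), Add(-20, Mul(3, 1))), Rational(1, 2)), Mul(-1, 32104)) = Add(Pow(Mul(Pow(-6, -1), Add(-20, 3)), Rational(1, 2)), -32104) = Add(Pow(Mul(Rational(-1, 6), -17), Rational(1, 2)), -32104) = Add(Pow(Rational(17, 6), Rational(1, 2)), -32104) = Add(Mul(Rational(1, 6), Pow(102, Rational(1, 2))), -32104) = Add(-32104, Mul(Rational(1, 6), Pow(102, Rational(1, 2))))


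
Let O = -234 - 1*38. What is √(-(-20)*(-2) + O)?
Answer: 2*I*√78 ≈ 17.664*I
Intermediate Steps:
O = -272 (O = -234 - 38 = -272)
√(-(-20)*(-2) + O) = √(-(-20)*(-2) - 272) = √(-1*40 - 272) = √(-40 - 272) = √(-312) = 2*I*√78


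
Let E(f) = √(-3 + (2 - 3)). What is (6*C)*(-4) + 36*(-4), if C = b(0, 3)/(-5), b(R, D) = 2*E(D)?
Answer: -144 + 96*I/5 ≈ -144.0 + 19.2*I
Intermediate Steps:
E(f) = 2*I (E(f) = √(-3 - 1) = √(-4) = 2*I)
b(R, D) = 4*I (b(R, D) = 2*(2*I) = 4*I)
C = -4*I/5 (C = (4*I)/(-5) = (4*I)*(-⅕) = -4*I/5 ≈ -0.8*I)
(6*C)*(-4) + 36*(-4) = (6*(-4*I/5))*(-4) + 36*(-4) = -24*I/5*(-4) - 144 = 96*I/5 - 144 = -144 + 96*I/5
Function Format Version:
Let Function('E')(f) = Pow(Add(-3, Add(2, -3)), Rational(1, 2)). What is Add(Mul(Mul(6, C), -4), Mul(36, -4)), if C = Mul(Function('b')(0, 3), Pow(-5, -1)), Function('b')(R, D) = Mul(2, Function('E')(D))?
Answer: Add(-144, Mul(Rational(96, 5), I)) ≈ Add(-144.00, Mul(19.200, I))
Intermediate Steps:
Function('E')(f) = Mul(2, I) (Function('E')(f) = Pow(Add(-3, -1), Rational(1, 2)) = Pow(-4, Rational(1, 2)) = Mul(2, I))
Function('b')(R, D) = Mul(4, I) (Function('b')(R, D) = Mul(2, Mul(2, I)) = Mul(4, I))
C = Mul(Rational(-4, 5), I) (C = Mul(Mul(4, I), Pow(-5, -1)) = Mul(Mul(4, I), Rational(-1, 5)) = Mul(Rational(-4, 5), I) ≈ Mul(-0.80000, I))
Add(Mul(Mul(6, C), -4), Mul(36, -4)) = Add(Mul(Mul(6, Mul(Rational(-4, 5), I)), -4), Mul(36, -4)) = Add(Mul(Mul(Rational(-24, 5), I), -4), -144) = Add(Mul(Rational(96, 5), I), -144) = Add(-144, Mul(Rational(96, 5), I))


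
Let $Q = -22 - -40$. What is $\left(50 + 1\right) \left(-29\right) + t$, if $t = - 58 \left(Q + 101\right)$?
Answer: $-8381$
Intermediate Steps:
$Q = 18$ ($Q = -22 + 40 = 18$)
$t = -6902$ ($t = - 58 \left(18 + 101\right) = \left(-58\right) 119 = -6902$)
$\left(50 + 1\right) \left(-29\right) + t = \left(50 + 1\right) \left(-29\right) - 6902 = 51 \left(-29\right) - 6902 = -1479 - 6902 = -8381$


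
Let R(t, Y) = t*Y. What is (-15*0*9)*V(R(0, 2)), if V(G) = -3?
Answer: 0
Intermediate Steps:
R(t, Y) = Y*t
(-15*0*9)*V(R(0, 2)) = (-15*0*9)*(-3) = (0*9)*(-3) = 0*(-3) = 0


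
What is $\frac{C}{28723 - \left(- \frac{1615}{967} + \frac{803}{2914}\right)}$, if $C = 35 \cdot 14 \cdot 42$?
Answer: $\frac{19330368680}{26980230161} \approx 0.71646$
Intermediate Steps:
$C = 20580$ ($C = 490 \cdot 42 = 20580$)
$\frac{C}{28723 - \left(- \frac{1615}{967} + \frac{803}{2914}\right)} = \frac{20580}{28723 - \left(- \frac{1615}{967} + \frac{803}{2914}\right)} = \frac{20580}{28723 - - \frac{3929609}{2817838}} = \frac{20580}{28723 + \left(\frac{1615}{967} - \frac{803}{2914}\right)} = \frac{20580}{28723 + \frac{3929609}{2817838}} = \frac{20580}{\frac{80940690483}{2817838}} = 20580 \cdot \frac{2817838}{80940690483} = \frac{19330368680}{26980230161}$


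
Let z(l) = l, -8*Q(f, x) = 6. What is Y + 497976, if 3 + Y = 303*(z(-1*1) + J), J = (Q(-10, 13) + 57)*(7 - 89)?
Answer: -1799835/2 ≈ -8.9992e+5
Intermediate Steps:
Q(f, x) = -3/4 (Q(f, x) = -1/8*6 = -3/4)
J = -9225/2 (J = (-3/4 + 57)*(7 - 89) = (225/4)*(-82) = -9225/2 ≈ -4612.5)
Y = -2795787/2 (Y = -3 + 303*(-1*1 - 9225/2) = -3 + 303*(-1 - 9225/2) = -3 + 303*(-9227/2) = -3 - 2795781/2 = -2795787/2 ≈ -1.3979e+6)
Y + 497976 = -2795787/2 + 497976 = -1799835/2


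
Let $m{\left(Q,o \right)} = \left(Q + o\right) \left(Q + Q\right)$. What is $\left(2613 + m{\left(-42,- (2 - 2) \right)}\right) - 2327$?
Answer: $3814$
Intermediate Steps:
$m{\left(Q,o \right)} = 2 Q \left(Q + o\right)$ ($m{\left(Q,o \right)} = \left(Q + o\right) 2 Q = 2 Q \left(Q + o\right)$)
$\left(2613 + m{\left(-42,- (2 - 2) \right)}\right) - 2327 = \left(2613 + 2 \left(-42\right) \left(-42 - \left(2 - 2\right)\right)\right) - 2327 = \left(2613 + 2 \left(-42\right) \left(-42 - 0\right)\right) - 2327 = \left(2613 + 2 \left(-42\right) \left(-42 + 0\right)\right) - 2327 = \left(2613 + 2 \left(-42\right) \left(-42\right)\right) - 2327 = \left(2613 + 3528\right) - 2327 = 6141 - 2327 = 3814$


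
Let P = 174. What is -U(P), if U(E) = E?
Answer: -174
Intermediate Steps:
-U(P) = -1*174 = -174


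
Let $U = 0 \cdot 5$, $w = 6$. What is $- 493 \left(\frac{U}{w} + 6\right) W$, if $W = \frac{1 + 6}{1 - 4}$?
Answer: $6902$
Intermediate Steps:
$W = - \frac{7}{3}$ ($W = \frac{7}{-3} = 7 \left(- \frac{1}{3}\right) = - \frac{7}{3} \approx -2.3333$)
$U = 0$
$- 493 \left(\frac{U}{w} + 6\right) W = - 493 \left(\frac{0}{6} + 6\right) \left(- \frac{7}{3}\right) = - 493 \left(0 \cdot \frac{1}{6} + 6\right) \left(- \frac{7}{3}\right) = - 493 \left(0 + 6\right) \left(- \frac{7}{3}\right) = - 493 \cdot 6 \left(- \frac{7}{3}\right) = \left(-493\right) \left(-14\right) = 6902$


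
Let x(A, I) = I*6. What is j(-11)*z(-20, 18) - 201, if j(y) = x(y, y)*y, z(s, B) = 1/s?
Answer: -2373/10 ≈ -237.30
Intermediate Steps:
x(A, I) = 6*I
j(y) = 6*y² (j(y) = (6*y)*y = 6*y²)
j(-11)*z(-20, 18) - 201 = (6*(-11)²)/(-20) - 201 = (6*121)*(-1/20) - 201 = 726*(-1/20) - 201 = -363/10 - 201 = -2373/10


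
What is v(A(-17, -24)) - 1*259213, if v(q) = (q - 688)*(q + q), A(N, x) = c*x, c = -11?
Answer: -483085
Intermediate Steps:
A(N, x) = -11*x
v(q) = 2*q*(-688 + q) (v(q) = (-688 + q)*(2*q) = 2*q*(-688 + q))
v(A(-17, -24)) - 1*259213 = 2*(-11*(-24))*(-688 - 11*(-24)) - 1*259213 = 2*264*(-688 + 264) - 259213 = 2*264*(-424) - 259213 = -223872 - 259213 = -483085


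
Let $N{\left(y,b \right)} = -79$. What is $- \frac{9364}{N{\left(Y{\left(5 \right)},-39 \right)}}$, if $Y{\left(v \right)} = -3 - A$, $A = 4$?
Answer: $\frac{9364}{79} \approx 118.53$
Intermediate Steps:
$Y{\left(v \right)} = -7$ ($Y{\left(v \right)} = -3 - 4 = -7$)
$- \frac{9364}{N{\left(Y{\left(5 \right)},-39 \right)}} = - \frac{9364}{-79} = \left(-9364\right) \left(- \frac{1}{79}\right) = \frac{9364}{79}$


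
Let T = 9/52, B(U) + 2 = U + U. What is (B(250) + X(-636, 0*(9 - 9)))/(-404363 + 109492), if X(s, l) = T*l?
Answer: -498/294871 ≈ -0.0016889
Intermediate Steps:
B(U) = -2 + 2*U (B(U) = -2 + (U + U) = -2 + 2*U)
T = 9/52 (T = 9*(1/52) = 9/52 ≈ 0.17308)
X(s, l) = 9*l/52
(B(250) + X(-636, 0*(9 - 9)))/(-404363 + 109492) = ((-2 + 2*250) + 9*(0*(9 - 9))/52)/(-404363 + 109492) = ((-2 + 500) + 9*(0*0)/52)/(-294871) = (498 + (9/52)*0)*(-1/294871) = (498 + 0)*(-1/294871) = 498*(-1/294871) = -498/294871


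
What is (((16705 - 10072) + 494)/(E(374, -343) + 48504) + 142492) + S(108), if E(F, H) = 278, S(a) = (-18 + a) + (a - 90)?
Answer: 6956320327/48782 ≈ 1.4260e+5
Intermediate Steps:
S(a) = -108 + 2*a (S(a) = (-18 + a) + (-90 + a) = -108 + 2*a)
(((16705 - 10072) + 494)/(E(374, -343) + 48504) + 142492) + S(108) = (((16705 - 10072) + 494)/(278 + 48504) + 142492) + (-108 + 2*108) = ((6633 + 494)/48782 + 142492) + (-108 + 216) = (7127*(1/48782) + 142492) + 108 = (7127/48782 + 142492) + 108 = 6951051871/48782 + 108 = 6956320327/48782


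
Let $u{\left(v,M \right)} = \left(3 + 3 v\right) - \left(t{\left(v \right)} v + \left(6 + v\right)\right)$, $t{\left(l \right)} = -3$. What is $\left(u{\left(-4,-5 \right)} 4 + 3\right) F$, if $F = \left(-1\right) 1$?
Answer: $89$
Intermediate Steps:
$u{\left(v,M \right)} = -3 + 5 v$ ($u{\left(v,M \right)} = \left(3 + 3 v\right) - \left(- 3 v + \left(6 + v\right)\right) = \left(3 + 3 v\right) - \left(6 - 2 v\right) = \left(3 + 3 v\right) + \left(-6 + 2 v\right) = -3 + 5 v$)
$F = -1$
$\left(u{\left(-4,-5 \right)} 4 + 3\right) F = \left(\left(-3 + 5 \left(-4\right)\right) 4 + 3\right) \left(-1\right) = \left(\left(-3 - 20\right) 4 + 3\right) \left(-1\right) = \left(\left(-23\right) 4 + 3\right) \left(-1\right) = \left(-92 + 3\right) \left(-1\right) = \left(-89\right) \left(-1\right) = 89$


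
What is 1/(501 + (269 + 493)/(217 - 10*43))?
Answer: 71/35317 ≈ 0.0020104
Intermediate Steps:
1/(501 + (269 + 493)/(217 - 10*43)) = 1/(501 + 762/(217 - 430)) = 1/(501 + 762/(-213)) = 1/(501 + 762*(-1/213)) = 1/(501 - 254/71) = 1/(35317/71) = 71/35317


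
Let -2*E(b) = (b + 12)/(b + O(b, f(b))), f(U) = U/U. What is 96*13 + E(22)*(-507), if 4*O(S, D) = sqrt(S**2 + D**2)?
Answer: 711360/427 - 2028*sqrt(485)/427 ≈ 1561.4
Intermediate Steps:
f(U) = 1
O(S, D) = sqrt(D**2 + S**2)/4 (O(S, D) = sqrt(S**2 + D**2)/4 = sqrt(D**2 + S**2)/4)
E(b) = -(12 + b)/(2*(b + sqrt(1 + b**2)/4)) (E(b) = -(b + 12)/(2*(b + sqrt(1**2 + b**2)/4)) = -(12 + b)/(2*(b + sqrt(1 + b**2)/4)))
96*13 + E(22)*(-507) = 96*13 + (2*(-12 - 1*22)/(sqrt(1 + 22**2) + 4*22))*(-507) = 1248 + (2*(-12 - 22)/(sqrt(1 + 484) + 88))*(-507) = 1248 + (2*(-34)/(sqrt(485) + 88))*(-507) = 1248 + (2*(-34)/(88 + sqrt(485)))*(-507) = 1248 - 68/(88 + sqrt(485))*(-507) = 1248 + 34476/(88 + sqrt(485))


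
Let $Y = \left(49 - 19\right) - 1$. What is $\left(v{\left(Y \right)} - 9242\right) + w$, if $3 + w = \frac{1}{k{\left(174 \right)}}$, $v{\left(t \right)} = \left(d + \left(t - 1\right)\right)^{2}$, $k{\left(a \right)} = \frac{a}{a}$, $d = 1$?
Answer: $-8403$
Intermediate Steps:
$Y = 29$ ($Y = 30 - 1 = 29$)
$k{\left(a \right)} = 1$
$v{\left(t \right)} = t^{2}$ ($v{\left(t \right)} = \left(1 + \left(t - 1\right)\right)^{2} = \left(1 + \left(-1 + t\right)\right)^{2} = t^{2}$)
$w = -2$ ($w = -3 + 1^{-1} = -3 + 1 = -2$)
$\left(v{\left(Y \right)} - 9242\right) + w = \left(29^{2} - 9242\right) - 2 = \left(841 - 9242\right) - 2 = -8401 - 2 = -8403$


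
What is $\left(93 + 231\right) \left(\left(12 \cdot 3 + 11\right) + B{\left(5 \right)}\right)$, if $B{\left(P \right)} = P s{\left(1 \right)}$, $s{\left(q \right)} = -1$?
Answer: $13608$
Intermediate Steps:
$B{\left(P \right)} = - P$ ($B{\left(P \right)} = P \left(-1\right) = - P$)
$\left(93 + 231\right) \left(\left(12 \cdot 3 + 11\right) + B{\left(5 \right)}\right) = \left(93 + 231\right) \left(\left(12 \cdot 3 + 11\right) - 5\right) = 324 \left(\left(36 + 11\right) - 5\right) = 324 \left(47 - 5\right) = 324 \cdot 42 = 13608$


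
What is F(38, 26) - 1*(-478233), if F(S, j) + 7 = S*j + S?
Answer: 479252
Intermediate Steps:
F(S, j) = -7 + S + S*j (F(S, j) = -7 + (S*j + S) = -7 + (S + S*j) = -7 + S + S*j)
F(38, 26) - 1*(-478233) = (-7 + 38 + 38*26) - 1*(-478233) = (-7 + 38 + 988) + 478233 = 1019 + 478233 = 479252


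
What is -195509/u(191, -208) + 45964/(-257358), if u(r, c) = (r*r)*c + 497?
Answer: -149219194471/976358475129 ≈ -0.15283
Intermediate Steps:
u(r, c) = 497 + c*r**2 (u(r, c) = r**2*c + 497 = c*r**2 + 497 = 497 + c*r**2)
-195509/u(191, -208) + 45964/(-257358) = -195509/(497 - 208*191**2) + 45964/(-257358) = -195509/(497 - 208*36481) + 45964*(-1/257358) = -195509/(497 - 7588048) - 22982/128679 = -195509/(-7587551) - 22982/128679 = -195509*(-1/7587551) - 22982/128679 = 195509/7587551 - 22982/128679 = -149219194471/976358475129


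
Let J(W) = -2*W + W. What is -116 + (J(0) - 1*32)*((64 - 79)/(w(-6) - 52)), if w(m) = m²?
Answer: -146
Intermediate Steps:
J(W) = -W
-116 + (J(0) - 1*32)*((64 - 79)/(w(-6) - 52)) = -116 + (-1*0 - 1*32)*((64 - 79)/((-6)² - 52)) = -116 + (0 - 32)*(-15/(36 - 52)) = -116 - (-480)/(-16) = -116 - (-480)*(-1)/16 = -116 - 32*15/16 = -116 - 30 = -146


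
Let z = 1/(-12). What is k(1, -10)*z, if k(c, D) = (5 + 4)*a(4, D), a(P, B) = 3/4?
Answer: -9/16 ≈ -0.56250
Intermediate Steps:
a(P, B) = ¾ (a(P, B) = 3*(¼) = ¾)
k(c, D) = 27/4 (k(c, D) = (5 + 4)*(¾) = 9*(¾) = 27/4)
z = -1/12 ≈ -0.083333
k(1, -10)*z = (27/4)*(-1/12) = -9/16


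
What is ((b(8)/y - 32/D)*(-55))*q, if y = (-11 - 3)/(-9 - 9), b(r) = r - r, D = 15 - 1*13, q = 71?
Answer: 62480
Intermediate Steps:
D = 2 (D = 15 - 13 = 2)
b(r) = 0
y = 7/9 (y = -14/(-18) = -14*(-1/18) = 7/9 ≈ 0.77778)
((b(8)/y - 32/D)*(-55))*q = ((0/(7/9) - 32/2)*(-55))*71 = ((0*(9/7) - 32*1/2)*(-55))*71 = ((0 - 16)*(-55))*71 = -16*(-55)*71 = 880*71 = 62480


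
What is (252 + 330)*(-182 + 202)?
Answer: 11640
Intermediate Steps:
(252 + 330)*(-182 + 202) = 582*20 = 11640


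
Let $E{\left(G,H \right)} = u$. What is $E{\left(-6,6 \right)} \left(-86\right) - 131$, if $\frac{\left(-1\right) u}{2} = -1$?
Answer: $-303$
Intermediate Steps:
$u = 2$ ($u = \left(-2\right) \left(-1\right) = 2$)
$E{\left(G,H \right)} = 2$
$E{\left(-6,6 \right)} \left(-86\right) - 131 = 2 \left(-86\right) - 131 = -172 - 131 = -303$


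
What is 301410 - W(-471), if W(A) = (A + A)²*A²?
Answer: -196853415714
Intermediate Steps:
W(A) = 4*A⁴ (W(A) = (2*A)²*A² = (4*A²)*A² = 4*A⁴)
301410 - W(-471) = 301410 - 4*(-471)⁴ = 301410 - 4*49213429281 = 301410 - 1*196853717124 = 301410 - 196853717124 = -196853415714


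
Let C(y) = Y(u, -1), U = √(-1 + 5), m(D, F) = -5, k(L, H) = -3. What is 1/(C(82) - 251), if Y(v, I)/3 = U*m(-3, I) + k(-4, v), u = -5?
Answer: -1/290 ≈ -0.0034483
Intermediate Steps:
U = 2 (U = √4 = 2)
Y(v, I) = -39 (Y(v, I) = 3*(2*(-5) - 3) = 3*(-10 - 3) = 3*(-13) = -39)
C(y) = -39
1/(C(82) - 251) = 1/(-39 - 251) = 1/(-290) = -1/290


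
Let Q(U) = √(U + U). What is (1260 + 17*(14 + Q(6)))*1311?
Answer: 1963878 + 44574*√3 ≈ 2.0411e+6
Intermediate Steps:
Q(U) = √2*√U (Q(U) = √(2*U) = √2*√U)
(1260 + 17*(14 + Q(6)))*1311 = (1260 + 17*(14 + √2*√6))*1311 = (1260 + 17*(14 + 2*√3))*1311 = (1260 + (238 + 34*√3))*1311 = (1498 + 34*√3)*1311 = 1963878 + 44574*√3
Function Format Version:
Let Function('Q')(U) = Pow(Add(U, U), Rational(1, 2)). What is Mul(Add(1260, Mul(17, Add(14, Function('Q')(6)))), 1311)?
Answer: Add(1963878, Mul(44574, Pow(3, Rational(1, 2)))) ≈ 2.0411e+6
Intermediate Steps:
Function('Q')(U) = Mul(Pow(2, Rational(1, 2)), Pow(U, Rational(1, 2))) (Function('Q')(U) = Pow(Mul(2, U), Rational(1, 2)) = Mul(Pow(2, Rational(1, 2)), Pow(U, Rational(1, 2))))
Mul(Add(1260, Mul(17, Add(14, Function('Q')(6)))), 1311) = Mul(Add(1260, Mul(17, Add(14, Mul(Pow(2, Rational(1, 2)), Pow(6, Rational(1, 2)))))), 1311) = Mul(Add(1260, Mul(17, Add(14, Mul(2, Pow(3, Rational(1, 2)))))), 1311) = Mul(Add(1260, Add(238, Mul(34, Pow(3, Rational(1, 2))))), 1311) = Mul(Add(1498, Mul(34, Pow(3, Rational(1, 2)))), 1311) = Add(1963878, Mul(44574, Pow(3, Rational(1, 2))))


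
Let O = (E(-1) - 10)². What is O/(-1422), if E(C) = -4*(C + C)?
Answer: -2/711 ≈ -0.0028129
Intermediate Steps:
E(C) = -8*C
O = 4 (O = (-8*(-1) - 10)² = (8 - 10)² = (-2)² = 4)
O/(-1422) = 4/(-1422) = 4*(-1/1422) = -2/711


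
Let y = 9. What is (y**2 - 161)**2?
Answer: 6400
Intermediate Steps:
(y**2 - 161)**2 = (9**2 - 161)**2 = (81 - 161)**2 = (-80)**2 = 6400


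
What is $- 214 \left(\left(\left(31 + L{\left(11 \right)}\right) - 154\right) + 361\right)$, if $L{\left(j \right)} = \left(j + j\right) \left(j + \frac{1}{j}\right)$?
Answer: $-103148$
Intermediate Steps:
$L{\left(j \right)} = 2 j \left(j + \frac{1}{j}\right)$
$- 214 \left(\left(\left(31 + L{\left(11 \right)}\right) - 154\right) + 361\right) = - 214 \left(\left(\left(31 + \left(2 + 2 \cdot 11^{2}\right)\right) - 154\right) + 361\right) = - 214 \left(\left(\left(31 + \left(2 + 2 \cdot 121\right)\right) - 154\right) + 361\right) = - 214 \left(\left(\left(31 + \left(2 + 242\right)\right) - 154\right) + 361\right) = - 214 \left(\left(\left(31 + 244\right) - 154\right) + 361\right) = - 214 \left(\left(275 - 154\right) + 361\right) = - 214 \left(121 + 361\right) = \left(-214\right) 482 = -103148$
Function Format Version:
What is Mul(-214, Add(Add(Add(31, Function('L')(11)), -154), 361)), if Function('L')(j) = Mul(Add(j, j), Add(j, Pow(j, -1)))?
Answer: -103148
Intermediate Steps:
Function('L')(j) = Mul(2, j, Add(j, Pow(j, -1))) (Function('L')(j) = Mul(Mul(2, j), Add(j, Pow(j, -1))) = Mul(2, j, Add(j, Pow(j, -1))))
Mul(-214, Add(Add(Add(31, Function('L')(11)), -154), 361)) = Mul(-214, Add(Add(Add(31, Add(2, Mul(2, Pow(11, 2)))), -154), 361)) = Mul(-214, Add(Add(Add(31, Add(2, Mul(2, 121))), -154), 361)) = Mul(-214, Add(Add(Add(31, Add(2, 242)), -154), 361)) = Mul(-214, Add(Add(Add(31, 244), -154), 361)) = Mul(-214, Add(Add(275, -154), 361)) = Mul(-214, Add(121, 361)) = Mul(-214, 482) = -103148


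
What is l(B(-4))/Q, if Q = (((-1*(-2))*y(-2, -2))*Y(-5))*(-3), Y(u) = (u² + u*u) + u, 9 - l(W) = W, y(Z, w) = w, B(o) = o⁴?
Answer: -247/540 ≈ -0.45741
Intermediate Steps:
l(W) = 9 - W
Y(u) = u + 2*u² (Y(u) = (u² + u²) + u = 2*u² + u = u + 2*u²)
Q = 540 (Q = ((-1*(-2)*(-2))*(-5*(1 + 2*(-5))))*(-3) = ((2*(-2))*(-5*(1 - 10)))*(-3) = -(-20)*(-9)*(-3) = -4*45*(-3) = -180*(-3) = 540)
l(B(-4))/Q = (9 - 1*(-4)⁴)/540 = (9 - 1*256)*(1/540) = (9 - 256)*(1/540) = -247*1/540 = -247/540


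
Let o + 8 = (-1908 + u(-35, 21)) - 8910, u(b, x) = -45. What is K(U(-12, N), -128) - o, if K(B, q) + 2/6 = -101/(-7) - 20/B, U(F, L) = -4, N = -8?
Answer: 228692/21 ≈ 10890.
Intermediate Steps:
o = -10871 (o = -8 + ((-1908 - 45) - 8910) = -8 + (-1953 - 8910) = -8 - 10863 = -10871)
K(B, q) = 296/21 - 20/B (K(B, q) = -⅓ + (-101/(-7) - 20/B) = -⅓ + (-101*(-⅐) - 20/B) = -⅓ + (101/7 - 20/B) = 296/21 - 20/B)
K(U(-12, N), -128) - o = (296/21 - 20/(-4)) - 1*(-10871) = (296/21 - 20*(-¼)) + 10871 = (296/21 + 5) + 10871 = 401/21 + 10871 = 228692/21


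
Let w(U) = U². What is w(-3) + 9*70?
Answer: 639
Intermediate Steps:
w(-3) + 9*70 = (-3)² + 9*70 = 9 + 630 = 639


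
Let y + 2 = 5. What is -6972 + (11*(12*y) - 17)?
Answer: -6593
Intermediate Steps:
y = 3 (y = -2 + 5 = 3)
-6972 + (11*(12*y) - 17) = -6972 + (11*(12*3) - 17) = -6972 + (11*36 - 17) = -6972 + (396 - 17) = -6972 + 379 = -6593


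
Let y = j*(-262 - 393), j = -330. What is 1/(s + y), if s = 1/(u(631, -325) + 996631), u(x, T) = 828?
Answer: 997459/215600762851 ≈ 4.6264e-6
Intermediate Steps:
s = 1/997459 (s = 1/(828 + 996631) = 1/997459 ≈ 1.0025e-6)
y = 216150 (y = -330*(-262 - 393) = -330*(-655) = 216150)
1/(s + y) = 1/(1/997459 + 216150) = 1/(215600762851/997459) = 997459/215600762851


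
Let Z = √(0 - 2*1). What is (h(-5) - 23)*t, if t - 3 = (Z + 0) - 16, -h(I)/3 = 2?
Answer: 377 - 29*I*√2 ≈ 377.0 - 41.012*I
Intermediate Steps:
Z = I*√2 (Z = √(0 - 2) = √(-2) = I*√2 ≈ 1.4142*I)
h(I) = -6 (h(I) = -3*2 = -6)
t = -13 + I*√2 (t = 3 + ((I*√2 + 0) - 16) = 3 + (I*√2 - 16) = 3 + (-16 + I*√2) = -13 + I*√2 ≈ -13.0 + 1.4142*I)
(h(-5) - 23)*t = (-6 - 23)*(-13 + I*√2) = -29*(-13 + I*√2) = 377 - 29*I*√2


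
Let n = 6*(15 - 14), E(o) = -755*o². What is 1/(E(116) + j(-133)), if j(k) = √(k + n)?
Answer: -10159280/103210970118527 - I*√127/103210970118527 ≈ -9.8432e-8 - 1.0919e-13*I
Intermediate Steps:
n = 6 (n = 6*1 = 6)
j(k) = √(6 + k) (j(k) = √(k + 6) = √(6 + k))
1/(E(116) + j(-133)) = 1/(-755*116² + √(6 - 133)) = 1/(-755*13456 + √(-127)) = 1/(-10159280 + I*√127)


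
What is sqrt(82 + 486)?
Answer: 2*sqrt(142) ≈ 23.833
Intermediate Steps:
sqrt(82 + 486) = sqrt(568) = 2*sqrt(142)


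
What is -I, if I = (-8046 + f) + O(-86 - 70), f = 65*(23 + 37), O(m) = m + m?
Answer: 4458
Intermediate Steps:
O(m) = 2*m
f = 3900 (f = 65*60 = 3900)
I = -4458 (I = (-8046 + 3900) + 2*(-86 - 70) = -4146 + 2*(-156) = -4146 - 312 = -4458)
-I = -1*(-4458) = 4458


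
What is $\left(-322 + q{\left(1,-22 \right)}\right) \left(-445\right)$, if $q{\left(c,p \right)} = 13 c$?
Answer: $137505$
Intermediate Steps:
$\left(-322 + q{\left(1,-22 \right)}\right) \left(-445\right) = \left(-322 + 13 \cdot 1\right) \left(-445\right) = \left(-322 + 13\right) \left(-445\right) = \left(-309\right) \left(-445\right) = 137505$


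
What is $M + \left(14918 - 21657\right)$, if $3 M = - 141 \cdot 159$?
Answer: $-14212$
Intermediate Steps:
$M = -7473$ ($M = \frac{\left(-1\right) 141 \cdot 159}{3} = \frac{\left(-1\right) 22419}{3} = \frac{1}{3} \left(-22419\right) = -7473$)
$M + \left(14918 - 21657\right) = -7473 + \left(14918 - 21657\right) = -7473 - 6739 = -14212$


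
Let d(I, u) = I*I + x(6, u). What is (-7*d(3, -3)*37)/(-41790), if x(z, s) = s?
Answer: 37/995 ≈ 0.037186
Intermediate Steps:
d(I, u) = u + I**2 (d(I, u) = I*I + u = I**2 + u = u + I**2)
(-7*d(3, -3)*37)/(-41790) = (-7*(-3 + 3**2)*37)/(-41790) = (-7*(-3 + 9)*37)*(-1/41790) = (-7*6*37)*(-1/41790) = -42*37*(-1/41790) = -1554*(-1/41790) = 37/995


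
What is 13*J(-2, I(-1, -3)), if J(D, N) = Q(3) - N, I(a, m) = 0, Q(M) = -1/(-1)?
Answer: 13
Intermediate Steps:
Q(M) = 1 (Q(M) = -1*(-1) = 1)
J(D, N) = 1 - N
13*J(-2, I(-1, -3)) = 13*(1 - 1*0) = 13*(1 + 0) = 13*1 = 13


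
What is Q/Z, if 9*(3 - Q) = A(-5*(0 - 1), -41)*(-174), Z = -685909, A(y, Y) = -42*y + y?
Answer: 11881/2057727 ≈ 0.0057738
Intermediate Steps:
A(y, Y) = -41*y
Q = -11881/3 (Q = 3 - (-(-205)*(0 - 1))*(-174)/9 = 3 - (-(-205)*(-1))*(-174)/9 = 3 - (-41*5)*(-174)/9 = 3 - (-205)*(-174)/9 = 3 - ⅑*35670 = 3 - 11890/3 = -11881/3 ≈ -3960.3)
Q/Z = -11881/3/(-685909) = -11881/3*(-1/685909) = 11881/2057727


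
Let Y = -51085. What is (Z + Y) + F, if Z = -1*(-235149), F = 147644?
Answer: 331708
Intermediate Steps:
Z = 235149
(Z + Y) + F = (235149 - 51085) + 147644 = 184064 + 147644 = 331708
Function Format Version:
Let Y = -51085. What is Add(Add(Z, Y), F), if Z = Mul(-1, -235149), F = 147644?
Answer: 331708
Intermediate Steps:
Z = 235149
Add(Add(Z, Y), F) = Add(Add(235149, -51085), 147644) = Add(184064, 147644) = 331708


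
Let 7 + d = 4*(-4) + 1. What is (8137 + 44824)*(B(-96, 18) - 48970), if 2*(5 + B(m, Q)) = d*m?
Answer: -2537838159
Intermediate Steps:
d = -22 (d = -7 + (4*(-4) + 1) = -7 + (-16 + 1) = -7 - 15 = -22)
B(m, Q) = -5 - 11*m (B(m, Q) = -5 + (-22*m)/2 = -5 - 11*m)
(8137 + 44824)*(B(-96, 18) - 48970) = (8137 + 44824)*((-5 - 11*(-96)) - 48970) = 52961*((-5 + 1056) - 48970) = 52961*(1051 - 48970) = 52961*(-47919) = -2537838159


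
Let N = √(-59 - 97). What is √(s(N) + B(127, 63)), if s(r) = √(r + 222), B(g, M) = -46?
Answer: √(-46 + √2*√(111 + I*√39)) ≈ 0.03757 + 5.5764*I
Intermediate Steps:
N = 2*I*√39 (N = √(-156) = 2*I*√39 ≈ 12.49*I)
s(r) = √(222 + r)
√(s(N) + B(127, 63)) = √(√(222 + 2*I*√39) - 46) = √(-46 + √(222 + 2*I*√39))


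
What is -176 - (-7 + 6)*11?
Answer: -165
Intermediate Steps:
-176 - (-7 + 6)*11 = -176 - (-1)*11 = -176 - 1*(-11) = -176 + 11 = -165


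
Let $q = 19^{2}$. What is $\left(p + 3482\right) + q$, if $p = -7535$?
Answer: $-3692$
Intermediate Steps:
$q = 361$
$\left(p + 3482\right) + q = \left(-7535 + 3482\right) + 361 = -4053 + 361 = -3692$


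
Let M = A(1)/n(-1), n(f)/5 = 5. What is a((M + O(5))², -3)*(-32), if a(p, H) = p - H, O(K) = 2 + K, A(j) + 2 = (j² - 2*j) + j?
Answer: -1017728/625 ≈ -1628.4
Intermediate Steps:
n(f) = 25 (n(f) = 5*5 = 25)
A(j) = -2 + j² - j (A(j) = -2 + ((j² - 2*j) + j) = -2 + (j² - j) = -2 + j² - j)
M = -2/25 (M = (-2 + 1² - 1*1)/25 = (-2 + 1 - 1)*(1/25) = -2*1/25 = -2/25 ≈ -0.080000)
a((M + O(5))², -3)*(-32) = ((-2/25 + (2 + 5))² - 1*(-3))*(-32) = ((-2/25 + 7)² + 3)*(-32) = ((173/25)² + 3)*(-32) = (29929/625 + 3)*(-32) = (31804/625)*(-32) = -1017728/625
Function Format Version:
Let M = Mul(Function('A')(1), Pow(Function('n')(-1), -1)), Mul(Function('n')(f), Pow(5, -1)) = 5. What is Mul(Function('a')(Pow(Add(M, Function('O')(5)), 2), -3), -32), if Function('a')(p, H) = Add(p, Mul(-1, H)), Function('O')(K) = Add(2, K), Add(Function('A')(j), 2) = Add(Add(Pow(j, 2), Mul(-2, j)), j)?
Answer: Rational(-1017728, 625) ≈ -1628.4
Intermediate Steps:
Function('n')(f) = 25 (Function('n')(f) = Mul(5, 5) = 25)
Function('A')(j) = Add(-2, Pow(j, 2), Mul(-1, j)) (Function('A')(j) = Add(-2, Add(Add(Pow(j, 2), Mul(-2, j)), j)) = Add(-2, Add(Pow(j, 2), Mul(-1, j))) = Add(-2, Pow(j, 2), Mul(-1, j)))
M = Rational(-2, 25) (M = Mul(Add(-2, Pow(1, 2), Mul(-1, 1)), Pow(25, -1)) = Mul(Add(-2, 1, -1), Rational(1, 25)) = Mul(-2, Rational(1, 25)) = Rational(-2, 25) ≈ -0.080000)
Mul(Function('a')(Pow(Add(M, Function('O')(5)), 2), -3), -32) = Mul(Add(Pow(Add(Rational(-2, 25), Add(2, 5)), 2), Mul(-1, -3)), -32) = Mul(Add(Pow(Add(Rational(-2, 25), 7), 2), 3), -32) = Mul(Add(Pow(Rational(173, 25), 2), 3), -32) = Mul(Add(Rational(29929, 625), 3), -32) = Mul(Rational(31804, 625), -32) = Rational(-1017728, 625)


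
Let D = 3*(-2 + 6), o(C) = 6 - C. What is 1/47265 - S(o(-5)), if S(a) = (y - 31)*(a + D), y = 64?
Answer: -35874134/47265 ≈ -759.00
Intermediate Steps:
D = 12 (D = 3*4 = 12)
S(a) = 396 + 33*a (S(a) = (64 - 31)*(a + 12) = 33*(12 + a) = 396 + 33*a)
1/47265 - S(o(-5)) = 1/47265 - (396 + 33*(6 - 1*(-5))) = 1/47265 - (396 + 33*(6 + 5)) = 1/47265 - (396 + 33*11) = 1/47265 - (396 + 363) = 1/47265 - 1*759 = 1/47265 - 759 = -35874134/47265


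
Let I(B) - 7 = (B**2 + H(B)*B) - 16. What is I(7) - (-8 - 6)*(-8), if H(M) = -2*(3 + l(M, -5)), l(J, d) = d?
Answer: -44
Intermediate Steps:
H(M) = 4 (H(M) = -2*(3 - 5) = -2*(-2) = 4)
I(B) = -9 + B**2 + 4*B (I(B) = 7 + ((B**2 + 4*B) - 16) = 7 + (-16 + B**2 + 4*B) = -9 + B**2 + 4*B)
I(7) - (-8 - 6)*(-8) = (-9 + 7**2 + 4*7) - (-8 - 6)*(-8) = (-9 + 49 + 28) - (-14)*(-8) = 68 - 1*112 = 68 - 112 = -44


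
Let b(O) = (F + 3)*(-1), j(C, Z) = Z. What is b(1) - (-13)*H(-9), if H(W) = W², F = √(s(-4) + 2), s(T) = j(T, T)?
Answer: 1050 - I*√2 ≈ 1050.0 - 1.4142*I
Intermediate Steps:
s(T) = T
F = I*√2 (F = √(-4 + 2) = √(-2) = I*√2 ≈ 1.4142*I)
b(O) = -3 - I*√2 (b(O) = (I*√2 + 3)*(-1) = (3 + I*√2)*(-1) = -3 - I*√2)
b(1) - (-13)*H(-9) = (-3 - I*√2) - (-13)*(-9)² = (-3 - I*√2) - (-13)*81 = (-3 - I*√2) - 1*(-1053) = (-3 - I*√2) + 1053 = 1050 - I*√2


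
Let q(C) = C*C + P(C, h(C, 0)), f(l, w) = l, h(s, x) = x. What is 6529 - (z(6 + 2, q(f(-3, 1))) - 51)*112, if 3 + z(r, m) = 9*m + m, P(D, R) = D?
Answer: 5857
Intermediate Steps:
q(C) = C + C² (q(C) = C*C + C = C² + C = C + C²)
z(r, m) = -3 + 10*m (z(r, m) = -3 + (9*m + m) = -3 + 10*m)
6529 - (z(6 + 2, q(f(-3, 1))) - 51)*112 = 6529 - ((-3 + 10*(-3*(1 - 3))) - 51)*112 = 6529 - ((-3 + 10*(-3*(-2))) - 51)*112 = 6529 - ((-3 + 10*6) - 51)*112 = 6529 - ((-3 + 60) - 51)*112 = 6529 - (57 - 51)*112 = 6529 - 6*112 = 6529 - 1*672 = 6529 - 672 = 5857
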